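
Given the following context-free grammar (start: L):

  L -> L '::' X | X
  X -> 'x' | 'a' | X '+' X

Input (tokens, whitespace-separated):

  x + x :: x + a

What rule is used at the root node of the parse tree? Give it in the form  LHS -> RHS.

[L [L [X [X x] + [X x]]] :: [X [X x] + [X a]]]

L -> L '::' X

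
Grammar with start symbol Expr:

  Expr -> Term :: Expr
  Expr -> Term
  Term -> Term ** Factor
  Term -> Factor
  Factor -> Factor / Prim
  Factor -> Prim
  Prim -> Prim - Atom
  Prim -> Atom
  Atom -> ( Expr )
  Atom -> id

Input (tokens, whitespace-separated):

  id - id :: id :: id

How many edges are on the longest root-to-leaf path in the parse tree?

[Expr [Term [Factor [Prim [Prim [Atom id]] - [Atom id]]]] :: [Expr [Term [Factor [Prim [Atom id]]]] :: [Expr [Term [Factor [Prim [Atom id]]]]]]]

7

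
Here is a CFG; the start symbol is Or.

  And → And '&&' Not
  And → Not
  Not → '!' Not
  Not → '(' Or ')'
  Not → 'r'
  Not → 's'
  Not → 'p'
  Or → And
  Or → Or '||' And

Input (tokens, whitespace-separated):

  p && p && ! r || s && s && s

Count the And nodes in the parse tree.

[Or [Or [And [And [And [Not p]] && [Not p]] && [Not ! [Not r]]]] || [And [And [And [Not s]] && [Not s]] && [Not s]]]

6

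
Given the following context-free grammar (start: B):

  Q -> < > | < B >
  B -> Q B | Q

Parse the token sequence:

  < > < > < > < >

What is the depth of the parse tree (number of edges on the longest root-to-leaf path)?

[B [Q < >] [B [Q < >] [B [Q < >] [B [Q < >]]]]]

5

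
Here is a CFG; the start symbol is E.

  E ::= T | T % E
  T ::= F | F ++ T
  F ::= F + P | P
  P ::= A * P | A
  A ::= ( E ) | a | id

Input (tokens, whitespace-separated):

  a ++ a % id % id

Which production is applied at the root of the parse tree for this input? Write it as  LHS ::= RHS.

[E [T [F [P [A a]]] ++ [T [F [P [A a]]]]] % [E [T [F [P [A id]]]] % [E [T [F [P [A id]]]]]]]

E ::= T % E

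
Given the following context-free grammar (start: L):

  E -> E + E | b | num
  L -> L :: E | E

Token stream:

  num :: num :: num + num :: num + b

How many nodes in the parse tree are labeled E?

8

[L [L [L [L [E num]] :: [E num]] :: [E [E num] + [E num]]] :: [E [E num] + [E b]]]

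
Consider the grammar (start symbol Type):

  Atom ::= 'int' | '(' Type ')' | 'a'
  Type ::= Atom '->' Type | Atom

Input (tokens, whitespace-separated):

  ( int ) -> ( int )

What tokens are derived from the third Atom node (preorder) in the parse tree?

( int )

[Type [Atom ( [Type [Atom int]] )] -> [Type [Atom ( [Type [Atom int]] )]]]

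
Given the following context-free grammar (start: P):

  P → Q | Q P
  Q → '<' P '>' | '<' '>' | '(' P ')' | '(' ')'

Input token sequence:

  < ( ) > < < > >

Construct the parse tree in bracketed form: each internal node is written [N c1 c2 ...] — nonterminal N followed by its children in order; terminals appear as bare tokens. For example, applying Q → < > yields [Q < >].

[P [Q < [P [Q ( )]] >] [P [Q < [P [Q < >]] >]]]

P
Q P
< P > P
< Q > P
< ( ) > P
< ( ) > Q
< ( ) > < P >
< ( ) > < Q >
< ( ) > < < > >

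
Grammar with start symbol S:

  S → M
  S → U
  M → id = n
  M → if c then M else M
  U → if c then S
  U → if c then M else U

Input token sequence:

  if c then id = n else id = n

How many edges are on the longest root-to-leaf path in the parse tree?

3

[S [M if c then [M id = n] else [M id = n]]]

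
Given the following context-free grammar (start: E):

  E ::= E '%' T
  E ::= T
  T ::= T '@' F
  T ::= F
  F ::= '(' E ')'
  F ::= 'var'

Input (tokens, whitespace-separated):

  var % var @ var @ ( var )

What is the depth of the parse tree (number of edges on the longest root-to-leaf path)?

[E [E [T [F var]]] % [T [T [T [F var]] @ [F var]] @ [F ( [E [T [F var]]] )]]]

6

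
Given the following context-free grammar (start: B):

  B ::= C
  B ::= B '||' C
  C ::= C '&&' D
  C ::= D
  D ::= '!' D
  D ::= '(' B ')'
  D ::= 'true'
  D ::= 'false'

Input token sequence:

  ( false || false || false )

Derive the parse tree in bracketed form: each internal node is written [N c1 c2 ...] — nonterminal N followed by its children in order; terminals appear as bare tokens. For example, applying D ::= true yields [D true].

[B [C [D ( [B [B [B [C [D false]]] || [C [D false]]] || [C [D false]]] )]]]

B
C
D
( B )
( B || C )
( B || C || C )
( C || C || C )
( D || C || C )
( false || C || C )
( false || D || C )
( false || false || C )
( false || false || D )
( false || false || false )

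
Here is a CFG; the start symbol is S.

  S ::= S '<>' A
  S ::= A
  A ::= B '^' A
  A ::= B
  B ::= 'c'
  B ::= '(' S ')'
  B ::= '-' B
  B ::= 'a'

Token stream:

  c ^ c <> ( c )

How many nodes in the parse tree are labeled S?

3

[S [S [A [B c] ^ [A [B c]]]] <> [A [B ( [S [A [B c]]] )]]]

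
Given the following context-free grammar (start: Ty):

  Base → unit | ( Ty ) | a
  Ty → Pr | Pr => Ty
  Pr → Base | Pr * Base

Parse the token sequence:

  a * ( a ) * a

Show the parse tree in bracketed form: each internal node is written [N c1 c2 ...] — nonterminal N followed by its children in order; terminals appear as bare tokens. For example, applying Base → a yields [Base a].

Ty
Pr
Pr * Base
Pr * Base * Base
Base * Base * Base
a * Base * Base
a * ( Ty ) * Base
a * ( Pr ) * Base
a * ( Base ) * Base
a * ( a ) * Base
a * ( a ) * a

[Ty [Pr [Pr [Pr [Base a]] * [Base ( [Ty [Pr [Base a]]] )]] * [Base a]]]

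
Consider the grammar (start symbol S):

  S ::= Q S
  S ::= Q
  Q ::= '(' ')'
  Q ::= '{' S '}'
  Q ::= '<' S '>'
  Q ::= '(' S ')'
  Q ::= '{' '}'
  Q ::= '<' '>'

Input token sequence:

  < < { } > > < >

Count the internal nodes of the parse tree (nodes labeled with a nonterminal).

8

[S [Q < [S [Q < [S [Q { }]] >]] >] [S [Q < >]]]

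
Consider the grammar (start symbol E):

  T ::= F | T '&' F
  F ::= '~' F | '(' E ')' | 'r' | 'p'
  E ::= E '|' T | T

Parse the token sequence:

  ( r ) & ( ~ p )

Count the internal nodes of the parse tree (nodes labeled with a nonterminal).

12

[E [T [T [F ( [E [T [F r]]] )]] & [F ( [E [T [F ~ [F p]]]] )]]]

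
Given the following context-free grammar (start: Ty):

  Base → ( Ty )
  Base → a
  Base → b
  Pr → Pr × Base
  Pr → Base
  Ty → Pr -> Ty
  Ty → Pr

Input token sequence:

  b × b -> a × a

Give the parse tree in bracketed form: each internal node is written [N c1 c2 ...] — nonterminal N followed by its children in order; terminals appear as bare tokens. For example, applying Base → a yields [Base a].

[Ty [Pr [Pr [Base b]] × [Base b]] -> [Ty [Pr [Pr [Base a]] × [Base a]]]]

Ty
Pr -> Ty
Pr × Base -> Ty
Base × Base -> Ty
b × Base -> Ty
b × b -> Ty
b × b -> Pr
b × b -> Pr × Base
b × b -> Base × Base
b × b -> a × Base
b × b -> a × a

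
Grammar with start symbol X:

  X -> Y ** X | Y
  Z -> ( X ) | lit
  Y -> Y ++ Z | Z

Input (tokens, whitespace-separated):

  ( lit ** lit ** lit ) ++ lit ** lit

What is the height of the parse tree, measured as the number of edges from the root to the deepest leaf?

9

[X [Y [Y [Z ( [X [Y [Z lit]] ** [X [Y [Z lit]] ** [X [Y [Z lit]]]]] )]] ++ [Z lit]] ** [X [Y [Z lit]]]]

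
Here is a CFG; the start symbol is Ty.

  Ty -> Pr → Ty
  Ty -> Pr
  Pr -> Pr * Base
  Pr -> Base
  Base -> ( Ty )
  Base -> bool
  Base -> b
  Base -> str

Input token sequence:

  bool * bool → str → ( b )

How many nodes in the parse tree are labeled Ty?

[Ty [Pr [Pr [Base bool]] * [Base bool]] → [Ty [Pr [Base str]] → [Ty [Pr [Base ( [Ty [Pr [Base b]]] )]]]]]

4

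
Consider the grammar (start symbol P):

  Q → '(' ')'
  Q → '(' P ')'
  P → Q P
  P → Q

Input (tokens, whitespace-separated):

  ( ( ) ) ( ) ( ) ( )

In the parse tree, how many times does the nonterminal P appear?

[P [Q ( [P [Q ( )]] )] [P [Q ( )] [P [Q ( )] [P [Q ( )]]]]]

5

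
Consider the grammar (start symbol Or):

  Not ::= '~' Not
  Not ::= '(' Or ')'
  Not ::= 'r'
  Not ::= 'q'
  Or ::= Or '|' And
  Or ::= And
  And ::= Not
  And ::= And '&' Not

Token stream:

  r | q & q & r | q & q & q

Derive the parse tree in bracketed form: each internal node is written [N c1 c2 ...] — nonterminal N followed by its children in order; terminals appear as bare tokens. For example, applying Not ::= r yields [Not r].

Or
Or | And
Or | And | And
And | And | And
Not | And | And
r | And | And
r | And & Not | And
r | And & Not & Not | And
r | Not & Not & Not | And
r | q & Not & Not | And
r | q & q & Not | And
r | q & q & r | And
r | q & q & r | And & Not
r | q & q & r | And & Not & Not
r | q & q & r | Not & Not & Not
r | q & q & r | q & Not & Not
r | q & q & r | q & q & Not
r | q & q & r | q & q & q

[Or [Or [Or [And [Not r]]] | [And [And [And [Not q]] & [Not q]] & [Not r]]] | [And [And [And [Not q]] & [Not q]] & [Not q]]]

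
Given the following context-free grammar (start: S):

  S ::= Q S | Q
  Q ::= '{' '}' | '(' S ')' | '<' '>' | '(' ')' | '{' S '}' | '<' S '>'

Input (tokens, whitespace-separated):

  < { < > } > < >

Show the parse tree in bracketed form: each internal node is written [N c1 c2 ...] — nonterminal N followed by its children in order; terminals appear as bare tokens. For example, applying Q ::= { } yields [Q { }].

S
Q S
< S > S
< Q > S
< { S } > S
< { Q } > S
< { < > } > S
< { < > } > Q
< { < > } > < >

[S [Q < [S [Q { [S [Q < >]] }]] >] [S [Q < >]]]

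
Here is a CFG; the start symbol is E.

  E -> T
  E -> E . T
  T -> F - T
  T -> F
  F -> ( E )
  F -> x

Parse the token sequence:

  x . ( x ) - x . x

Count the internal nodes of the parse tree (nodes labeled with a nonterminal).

[E [E [E [T [F x]]] . [T [F ( [E [T [F x]]] )] - [T [F x]]]] . [T [F x]]]

14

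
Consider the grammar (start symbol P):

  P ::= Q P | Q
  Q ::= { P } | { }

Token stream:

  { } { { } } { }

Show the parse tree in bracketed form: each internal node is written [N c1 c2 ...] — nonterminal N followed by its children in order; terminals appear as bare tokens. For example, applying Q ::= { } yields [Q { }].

[P [Q { }] [P [Q { [P [Q { }]] }] [P [Q { }]]]]

P
Q P
{ } P
{ } Q P
{ } { P } P
{ } { Q } P
{ } { { } } P
{ } { { } } Q
{ } { { } } { }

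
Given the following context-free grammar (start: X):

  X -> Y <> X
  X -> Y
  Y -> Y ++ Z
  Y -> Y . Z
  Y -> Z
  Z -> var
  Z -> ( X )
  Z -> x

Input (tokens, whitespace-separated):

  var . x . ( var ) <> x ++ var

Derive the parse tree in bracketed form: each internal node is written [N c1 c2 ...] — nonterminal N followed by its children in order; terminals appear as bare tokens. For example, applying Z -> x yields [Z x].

[X [Y [Y [Y [Z var]] . [Z x]] . [Z ( [X [Y [Z var]]] )]] <> [X [Y [Y [Z x]] ++ [Z var]]]]

X
Y <> X
Y . Z <> X
Y . Z . Z <> X
Z . Z . Z <> X
var . Z . Z <> X
var . x . Z <> X
var . x . ( X ) <> X
var . x . ( Y ) <> X
var . x . ( Z ) <> X
var . x . ( var ) <> X
var . x . ( var ) <> Y
var . x . ( var ) <> Y ++ Z
var . x . ( var ) <> Z ++ Z
var . x . ( var ) <> x ++ Z
var . x . ( var ) <> x ++ var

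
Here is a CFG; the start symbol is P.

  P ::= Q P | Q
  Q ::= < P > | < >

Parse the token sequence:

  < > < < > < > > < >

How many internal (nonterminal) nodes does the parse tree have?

[P [Q < >] [P [Q < [P [Q < >] [P [Q < >]]] >] [P [Q < >]]]]

10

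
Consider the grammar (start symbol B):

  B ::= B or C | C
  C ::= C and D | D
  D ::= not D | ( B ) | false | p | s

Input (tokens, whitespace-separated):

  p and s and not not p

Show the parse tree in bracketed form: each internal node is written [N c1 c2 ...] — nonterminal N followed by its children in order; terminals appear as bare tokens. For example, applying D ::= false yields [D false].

[B [C [C [C [D p]] and [D s]] and [D not [D not [D p]]]]]

B
C
C and D
C and D and D
D and D and D
p and D and D
p and s and D
p and s and not D
p and s and not not D
p and s and not not p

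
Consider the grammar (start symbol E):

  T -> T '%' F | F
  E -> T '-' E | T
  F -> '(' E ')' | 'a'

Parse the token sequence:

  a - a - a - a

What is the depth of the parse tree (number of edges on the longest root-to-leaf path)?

[E [T [F a]] - [E [T [F a]] - [E [T [F a]] - [E [T [F a]]]]]]

6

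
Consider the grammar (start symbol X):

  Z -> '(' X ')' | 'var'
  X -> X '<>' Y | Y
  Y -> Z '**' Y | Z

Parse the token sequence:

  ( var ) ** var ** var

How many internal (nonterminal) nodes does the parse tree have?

10

[X [Y [Z ( [X [Y [Z var]]] )] ** [Y [Z var] ** [Y [Z var]]]]]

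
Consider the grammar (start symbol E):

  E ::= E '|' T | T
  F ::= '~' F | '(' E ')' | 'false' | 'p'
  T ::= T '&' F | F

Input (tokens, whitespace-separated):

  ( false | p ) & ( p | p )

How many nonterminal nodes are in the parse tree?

[E [T [T [F ( [E [E [T [F false]]] | [T [F p]]] )]] & [F ( [E [E [T [F p]]] | [T [F p]]] )]]]

17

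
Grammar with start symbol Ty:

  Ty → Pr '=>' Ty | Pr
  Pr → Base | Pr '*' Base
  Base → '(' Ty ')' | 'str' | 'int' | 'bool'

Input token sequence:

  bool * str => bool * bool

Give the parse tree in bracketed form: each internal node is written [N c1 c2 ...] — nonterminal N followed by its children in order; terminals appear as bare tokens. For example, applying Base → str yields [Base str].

Ty
Pr => Ty
Pr * Base => Ty
Base * Base => Ty
bool * Base => Ty
bool * str => Ty
bool * str => Pr
bool * str => Pr * Base
bool * str => Base * Base
bool * str => bool * Base
bool * str => bool * bool

[Ty [Pr [Pr [Base bool]] * [Base str]] => [Ty [Pr [Pr [Base bool]] * [Base bool]]]]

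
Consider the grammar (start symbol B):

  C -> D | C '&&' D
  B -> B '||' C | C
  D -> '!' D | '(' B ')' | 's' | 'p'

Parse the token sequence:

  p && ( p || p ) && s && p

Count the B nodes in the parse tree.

3

[B [C [C [C [C [D p]] && [D ( [B [B [C [D p]]] || [C [D p]]] )]] && [D s]] && [D p]]]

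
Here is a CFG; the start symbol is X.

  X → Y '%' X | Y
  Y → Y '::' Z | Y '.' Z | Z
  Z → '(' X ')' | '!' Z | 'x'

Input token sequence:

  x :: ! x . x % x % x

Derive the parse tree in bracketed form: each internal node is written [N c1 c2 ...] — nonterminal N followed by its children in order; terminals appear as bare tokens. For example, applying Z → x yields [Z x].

X
Y % X
Y . Z % X
Y :: Z . Z % X
Z :: Z . Z % X
x :: Z . Z % X
x :: ! Z . Z % X
x :: ! x . Z % X
x :: ! x . x % X
x :: ! x . x % Y % X
x :: ! x . x % Z % X
x :: ! x . x % x % X
x :: ! x . x % x % Y
x :: ! x . x % x % Z
x :: ! x . x % x % x

[X [Y [Y [Y [Z x]] :: [Z ! [Z x]]] . [Z x]] % [X [Y [Z x]] % [X [Y [Z x]]]]]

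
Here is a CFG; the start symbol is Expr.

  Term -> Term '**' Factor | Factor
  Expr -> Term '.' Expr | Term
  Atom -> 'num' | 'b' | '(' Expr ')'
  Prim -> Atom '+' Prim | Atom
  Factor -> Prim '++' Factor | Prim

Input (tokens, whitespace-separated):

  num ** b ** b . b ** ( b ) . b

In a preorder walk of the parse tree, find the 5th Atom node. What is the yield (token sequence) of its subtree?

( b )

[Expr [Term [Term [Term [Factor [Prim [Atom num]]]] ** [Factor [Prim [Atom b]]]] ** [Factor [Prim [Atom b]]]] . [Expr [Term [Term [Factor [Prim [Atom b]]]] ** [Factor [Prim [Atom ( [Expr [Term [Factor [Prim [Atom b]]]]] )]]]] . [Expr [Term [Factor [Prim [Atom b]]]]]]]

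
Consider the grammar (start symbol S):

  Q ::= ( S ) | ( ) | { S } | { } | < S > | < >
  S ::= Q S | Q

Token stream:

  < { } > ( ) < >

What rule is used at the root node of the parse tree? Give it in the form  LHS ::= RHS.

S ::= Q S

[S [Q < [S [Q { }]] >] [S [Q ( )] [S [Q < >]]]]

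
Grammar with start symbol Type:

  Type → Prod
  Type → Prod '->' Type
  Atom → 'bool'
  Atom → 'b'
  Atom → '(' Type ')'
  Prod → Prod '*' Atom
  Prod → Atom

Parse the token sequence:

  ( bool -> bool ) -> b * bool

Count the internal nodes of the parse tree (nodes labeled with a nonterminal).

[Type [Prod [Atom ( [Type [Prod [Atom bool]] -> [Type [Prod [Atom bool]]]] )]] -> [Type [Prod [Prod [Atom b]] * [Atom bool]]]]

14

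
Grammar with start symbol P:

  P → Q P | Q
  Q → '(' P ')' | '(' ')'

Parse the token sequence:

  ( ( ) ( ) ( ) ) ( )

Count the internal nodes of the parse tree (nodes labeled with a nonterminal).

10

[P [Q ( [P [Q ( )] [P [Q ( )] [P [Q ( )]]]] )] [P [Q ( )]]]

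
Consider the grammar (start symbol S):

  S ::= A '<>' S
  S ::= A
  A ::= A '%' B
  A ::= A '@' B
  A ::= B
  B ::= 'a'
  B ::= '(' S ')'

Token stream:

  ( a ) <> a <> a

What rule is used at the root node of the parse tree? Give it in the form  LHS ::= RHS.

S ::= A '<>' S

[S [A [B ( [S [A [B a]]] )]] <> [S [A [B a]] <> [S [A [B a]]]]]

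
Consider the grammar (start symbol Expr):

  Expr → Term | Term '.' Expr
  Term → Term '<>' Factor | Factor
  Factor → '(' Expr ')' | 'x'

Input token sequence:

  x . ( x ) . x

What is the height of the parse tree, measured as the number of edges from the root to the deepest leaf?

7

[Expr [Term [Factor x]] . [Expr [Term [Factor ( [Expr [Term [Factor x]]] )]] . [Expr [Term [Factor x]]]]]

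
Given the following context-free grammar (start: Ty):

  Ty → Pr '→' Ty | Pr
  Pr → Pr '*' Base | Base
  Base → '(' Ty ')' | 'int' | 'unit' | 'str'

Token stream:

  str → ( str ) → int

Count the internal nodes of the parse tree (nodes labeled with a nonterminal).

[Ty [Pr [Base str]] → [Ty [Pr [Base ( [Ty [Pr [Base str]]] )]] → [Ty [Pr [Base int]]]]]

12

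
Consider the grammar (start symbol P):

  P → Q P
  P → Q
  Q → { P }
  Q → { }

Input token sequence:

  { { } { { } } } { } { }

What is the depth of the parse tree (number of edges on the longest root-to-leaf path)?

[P [Q { [P [Q { }] [P [Q { [P [Q { }]] }]]] }] [P [Q { }] [P [Q { }]]]]

7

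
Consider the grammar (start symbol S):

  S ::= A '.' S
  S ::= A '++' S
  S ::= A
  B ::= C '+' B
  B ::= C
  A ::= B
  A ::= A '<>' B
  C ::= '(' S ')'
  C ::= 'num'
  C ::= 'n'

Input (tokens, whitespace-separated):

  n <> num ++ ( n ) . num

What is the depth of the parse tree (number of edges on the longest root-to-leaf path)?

9

[S [A [A [B [C n]]] <> [B [C num]]] ++ [S [A [B [C ( [S [A [B [C n]]]] )]]] . [S [A [B [C num]]]]]]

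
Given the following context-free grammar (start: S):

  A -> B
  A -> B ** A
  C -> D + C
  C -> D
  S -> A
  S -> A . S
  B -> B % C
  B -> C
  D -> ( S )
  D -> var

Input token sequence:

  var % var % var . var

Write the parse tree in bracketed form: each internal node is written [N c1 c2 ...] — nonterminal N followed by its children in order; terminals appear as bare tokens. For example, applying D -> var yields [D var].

S
A . S
B . S
B % C . S
B % C % C . S
C % C % C . S
D % C % C . S
var % C % C . S
var % D % C . S
var % var % C . S
var % var % D . S
var % var % var . S
var % var % var . A
var % var % var . B
var % var % var . C
var % var % var . D
var % var % var . var

[S [A [B [B [B [C [D var]]] % [C [D var]]] % [C [D var]]]] . [S [A [B [C [D var]]]]]]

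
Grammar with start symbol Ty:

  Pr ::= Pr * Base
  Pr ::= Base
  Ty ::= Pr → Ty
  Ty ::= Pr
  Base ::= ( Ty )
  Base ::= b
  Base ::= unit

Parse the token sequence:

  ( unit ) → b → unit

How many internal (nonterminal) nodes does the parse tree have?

[Ty [Pr [Base ( [Ty [Pr [Base unit]]] )]] → [Ty [Pr [Base b]] → [Ty [Pr [Base unit]]]]]

12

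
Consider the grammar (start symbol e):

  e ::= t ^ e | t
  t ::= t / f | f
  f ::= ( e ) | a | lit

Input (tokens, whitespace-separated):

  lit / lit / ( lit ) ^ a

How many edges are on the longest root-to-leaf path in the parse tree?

6

[e [t [t [t [f lit]] / [f lit]] / [f ( [e [t [f lit]]] )]] ^ [e [t [f a]]]]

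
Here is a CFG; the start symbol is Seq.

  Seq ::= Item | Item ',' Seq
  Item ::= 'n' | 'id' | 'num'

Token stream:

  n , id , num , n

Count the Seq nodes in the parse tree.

[Seq [Item n] , [Seq [Item id] , [Seq [Item num] , [Seq [Item n]]]]]

4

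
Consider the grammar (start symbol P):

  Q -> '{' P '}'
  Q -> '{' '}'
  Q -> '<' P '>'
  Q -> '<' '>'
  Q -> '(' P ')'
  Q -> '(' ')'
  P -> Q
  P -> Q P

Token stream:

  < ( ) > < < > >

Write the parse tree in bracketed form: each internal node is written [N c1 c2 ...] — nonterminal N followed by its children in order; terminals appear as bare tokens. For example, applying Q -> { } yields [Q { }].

[P [Q < [P [Q ( )]] >] [P [Q < [P [Q < >]] >]]]

P
Q P
< P > P
< Q > P
< ( ) > P
< ( ) > Q
< ( ) > < P >
< ( ) > < Q >
< ( ) > < < > >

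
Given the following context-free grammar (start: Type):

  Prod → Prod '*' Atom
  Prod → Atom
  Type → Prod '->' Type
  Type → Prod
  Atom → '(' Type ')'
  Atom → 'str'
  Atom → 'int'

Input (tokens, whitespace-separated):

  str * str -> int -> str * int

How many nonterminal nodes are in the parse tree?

13

[Type [Prod [Prod [Atom str]] * [Atom str]] -> [Type [Prod [Atom int]] -> [Type [Prod [Prod [Atom str]] * [Atom int]]]]]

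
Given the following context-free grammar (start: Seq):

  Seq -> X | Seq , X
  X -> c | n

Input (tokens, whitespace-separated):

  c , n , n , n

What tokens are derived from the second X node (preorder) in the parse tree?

n

[Seq [Seq [Seq [Seq [X c]] , [X n]] , [X n]] , [X n]]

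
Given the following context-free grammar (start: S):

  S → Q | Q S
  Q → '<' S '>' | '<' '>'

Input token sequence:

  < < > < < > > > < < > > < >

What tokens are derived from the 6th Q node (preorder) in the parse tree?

< >

[S [Q < [S [Q < >] [S [Q < [S [Q < >]] >]]] >] [S [Q < [S [Q < >]] >] [S [Q < >]]]]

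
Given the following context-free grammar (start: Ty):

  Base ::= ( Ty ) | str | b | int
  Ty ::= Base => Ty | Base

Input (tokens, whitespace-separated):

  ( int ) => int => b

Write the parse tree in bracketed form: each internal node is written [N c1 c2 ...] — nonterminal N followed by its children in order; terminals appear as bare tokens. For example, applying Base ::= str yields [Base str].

Ty
Base => Ty
( Ty ) => Ty
( Base ) => Ty
( int ) => Ty
( int ) => Base => Ty
( int ) => int => Ty
( int ) => int => Base
( int ) => int => b

[Ty [Base ( [Ty [Base int]] )] => [Ty [Base int] => [Ty [Base b]]]]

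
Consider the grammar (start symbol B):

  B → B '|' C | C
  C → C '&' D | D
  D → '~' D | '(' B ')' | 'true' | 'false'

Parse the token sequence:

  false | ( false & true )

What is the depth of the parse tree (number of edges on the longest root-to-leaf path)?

[B [B [C [D false]]] | [C [D ( [B [C [C [D false]] & [D true]]] )]]]

7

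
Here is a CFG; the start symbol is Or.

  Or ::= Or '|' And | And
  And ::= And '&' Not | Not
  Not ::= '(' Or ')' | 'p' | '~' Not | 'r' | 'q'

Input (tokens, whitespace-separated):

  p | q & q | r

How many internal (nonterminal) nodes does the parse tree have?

11

[Or [Or [Or [And [Not p]]] | [And [And [Not q]] & [Not q]]] | [And [Not r]]]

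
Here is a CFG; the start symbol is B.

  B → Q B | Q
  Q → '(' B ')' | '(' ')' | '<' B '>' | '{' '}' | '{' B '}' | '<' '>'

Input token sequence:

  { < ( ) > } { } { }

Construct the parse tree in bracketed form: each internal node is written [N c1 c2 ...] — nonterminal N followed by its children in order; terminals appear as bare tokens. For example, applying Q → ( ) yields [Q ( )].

[B [Q { [B [Q < [B [Q ( )]] >]] }] [B [Q { }] [B [Q { }]]]]

B
Q B
{ B } B
{ Q } B
{ < B > } B
{ < Q > } B
{ < ( ) > } B
{ < ( ) > } Q B
{ < ( ) > } { } B
{ < ( ) > } { } Q
{ < ( ) > } { } { }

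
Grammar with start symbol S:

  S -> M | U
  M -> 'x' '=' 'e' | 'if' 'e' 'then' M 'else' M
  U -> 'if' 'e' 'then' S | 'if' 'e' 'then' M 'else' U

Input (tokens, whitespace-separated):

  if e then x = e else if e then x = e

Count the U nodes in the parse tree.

2

[S [U if e then [M x = e] else [U if e then [S [M x = e]]]]]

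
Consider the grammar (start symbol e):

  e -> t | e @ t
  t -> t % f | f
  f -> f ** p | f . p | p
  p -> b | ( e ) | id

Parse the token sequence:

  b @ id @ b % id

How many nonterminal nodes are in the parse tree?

15

[e [e [e [t [f [p b]]]] @ [t [f [p id]]]] @ [t [t [f [p b]]] % [f [p id]]]]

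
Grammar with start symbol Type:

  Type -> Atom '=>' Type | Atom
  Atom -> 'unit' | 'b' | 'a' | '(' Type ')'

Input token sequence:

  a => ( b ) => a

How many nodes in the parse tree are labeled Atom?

4

[Type [Atom a] => [Type [Atom ( [Type [Atom b]] )] => [Type [Atom a]]]]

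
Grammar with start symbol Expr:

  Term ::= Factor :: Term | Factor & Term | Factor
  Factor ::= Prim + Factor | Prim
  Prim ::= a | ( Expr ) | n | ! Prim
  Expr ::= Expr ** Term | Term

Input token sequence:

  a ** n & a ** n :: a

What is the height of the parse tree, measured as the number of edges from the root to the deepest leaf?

[Expr [Expr [Expr [Term [Factor [Prim a]]]] ** [Term [Factor [Prim n]] & [Term [Factor [Prim a]]]]] ** [Term [Factor [Prim n]] :: [Term [Factor [Prim a]]]]]

6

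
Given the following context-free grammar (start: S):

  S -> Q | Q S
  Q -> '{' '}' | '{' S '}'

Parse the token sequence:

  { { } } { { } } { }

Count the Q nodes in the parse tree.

[S [Q { [S [Q { }]] }] [S [Q { [S [Q { }]] }] [S [Q { }]]]]

5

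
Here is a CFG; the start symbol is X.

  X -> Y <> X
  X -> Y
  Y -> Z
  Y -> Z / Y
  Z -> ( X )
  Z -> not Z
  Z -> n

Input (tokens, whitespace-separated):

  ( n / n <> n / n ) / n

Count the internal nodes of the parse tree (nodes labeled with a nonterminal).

15

[X [Y [Z ( [X [Y [Z n] / [Y [Z n]]] <> [X [Y [Z n] / [Y [Z n]]]]] )] / [Y [Z n]]]]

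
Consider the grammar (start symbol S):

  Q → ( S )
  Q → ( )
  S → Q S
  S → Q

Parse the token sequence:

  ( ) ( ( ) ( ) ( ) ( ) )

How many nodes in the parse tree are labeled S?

6

[S [Q ( )] [S [Q ( [S [Q ( )] [S [Q ( )] [S [Q ( )] [S [Q ( )]]]]] )]]]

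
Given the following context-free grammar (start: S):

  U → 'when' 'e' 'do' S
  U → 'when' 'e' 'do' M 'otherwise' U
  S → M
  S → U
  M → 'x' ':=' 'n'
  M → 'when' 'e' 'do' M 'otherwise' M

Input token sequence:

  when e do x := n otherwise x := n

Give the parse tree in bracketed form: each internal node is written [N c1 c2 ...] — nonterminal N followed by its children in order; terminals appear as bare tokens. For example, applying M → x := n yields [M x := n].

[S [M when e do [M x := n] otherwise [M x := n]]]

S
M
when e do M otherwise M
when e do x := n otherwise M
when e do x := n otherwise x := n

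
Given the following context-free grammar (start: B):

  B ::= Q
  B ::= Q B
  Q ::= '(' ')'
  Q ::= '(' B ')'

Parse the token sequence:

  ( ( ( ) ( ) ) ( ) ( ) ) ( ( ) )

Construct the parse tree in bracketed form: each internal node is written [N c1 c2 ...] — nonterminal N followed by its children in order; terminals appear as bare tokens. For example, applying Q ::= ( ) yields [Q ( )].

[B [Q ( [B [Q ( [B [Q ( )] [B [Q ( )]]] )] [B [Q ( )] [B [Q ( )]]]] )] [B [Q ( [B [Q ( )]] )]]]

B
Q B
( B ) B
( Q B ) B
( ( B ) B ) B
( ( Q B ) B ) B
( ( ( ) B ) B ) B
( ( ( ) Q ) B ) B
( ( ( ) ( ) ) B ) B
( ( ( ) ( ) ) Q B ) B
( ( ( ) ( ) ) ( ) B ) B
( ( ( ) ( ) ) ( ) Q ) B
( ( ( ) ( ) ) ( ) ( ) ) B
( ( ( ) ( ) ) ( ) ( ) ) Q
( ( ( ) ( ) ) ( ) ( ) ) ( B )
( ( ( ) ( ) ) ( ) ( ) ) ( Q )
( ( ( ) ( ) ) ( ) ( ) ) ( ( ) )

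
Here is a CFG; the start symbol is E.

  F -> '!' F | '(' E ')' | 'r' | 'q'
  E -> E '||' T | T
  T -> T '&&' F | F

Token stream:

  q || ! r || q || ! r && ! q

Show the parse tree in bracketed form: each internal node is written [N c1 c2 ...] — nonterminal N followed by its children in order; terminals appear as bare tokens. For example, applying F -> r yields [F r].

E
E || T
E || T || T
E || T || T || T
T || T || T || T
F || T || T || T
q || T || T || T
q || F || T || T
q || ! F || T || T
q || ! r || T || T
q || ! r || F || T
q || ! r || q || T
q || ! r || q || T && F
q || ! r || q || F && F
q || ! r || q || ! F && F
q || ! r || q || ! r && F
q || ! r || q || ! r && ! F
q || ! r || q || ! r && ! q

[E [E [E [E [T [F q]]] || [T [F ! [F r]]]] || [T [F q]]] || [T [T [F ! [F r]]] && [F ! [F q]]]]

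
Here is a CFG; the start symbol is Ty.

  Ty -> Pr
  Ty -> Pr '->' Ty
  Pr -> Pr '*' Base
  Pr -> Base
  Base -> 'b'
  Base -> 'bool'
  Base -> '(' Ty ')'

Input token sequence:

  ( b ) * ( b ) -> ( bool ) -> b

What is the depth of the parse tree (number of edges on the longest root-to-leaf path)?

[Ty [Pr [Pr [Base ( [Ty [Pr [Base b]]] )]] * [Base ( [Ty [Pr [Base b]]] )]] -> [Ty [Pr [Base ( [Ty [Pr [Base bool]]] )]] -> [Ty [Pr [Base b]]]]]

7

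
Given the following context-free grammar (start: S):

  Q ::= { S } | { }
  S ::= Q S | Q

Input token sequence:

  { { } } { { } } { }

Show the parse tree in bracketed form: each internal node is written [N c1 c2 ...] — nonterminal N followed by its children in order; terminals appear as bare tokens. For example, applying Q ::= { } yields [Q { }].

S
Q S
{ S } S
{ Q } S
{ { } } S
{ { } } Q S
{ { } } { S } S
{ { } } { Q } S
{ { } } { { } } S
{ { } } { { } } Q
{ { } } { { } } { }

[S [Q { [S [Q { }]] }] [S [Q { [S [Q { }]] }] [S [Q { }]]]]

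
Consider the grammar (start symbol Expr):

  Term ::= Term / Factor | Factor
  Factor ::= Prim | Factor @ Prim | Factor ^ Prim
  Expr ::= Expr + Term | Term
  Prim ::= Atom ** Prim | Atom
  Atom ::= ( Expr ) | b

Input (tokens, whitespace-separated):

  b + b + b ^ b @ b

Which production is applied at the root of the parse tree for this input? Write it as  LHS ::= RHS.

Expr ::= Expr + Term

[Expr [Expr [Expr [Term [Factor [Prim [Atom b]]]]] + [Term [Factor [Prim [Atom b]]]]] + [Term [Factor [Factor [Factor [Prim [Atom b]]] ^ [Prim [Atom b]]] @ [Prim [Atom b]]]]]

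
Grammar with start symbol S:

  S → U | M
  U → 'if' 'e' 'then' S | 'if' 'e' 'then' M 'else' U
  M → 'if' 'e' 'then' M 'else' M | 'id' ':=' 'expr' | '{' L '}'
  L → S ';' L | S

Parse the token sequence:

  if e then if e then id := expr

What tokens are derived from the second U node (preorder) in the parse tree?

[S [U if e then [S [U if e then [S [M id := expr]]]]]]

if e then id := expr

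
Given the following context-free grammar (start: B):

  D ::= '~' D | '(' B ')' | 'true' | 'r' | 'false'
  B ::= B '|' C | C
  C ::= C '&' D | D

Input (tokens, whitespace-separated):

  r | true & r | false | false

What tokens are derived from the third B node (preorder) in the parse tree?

[B [B [B [B [C [D r]]] | [C [C [D true]] & [D r]]] | [C [D false]]] | [C [D false]]]

r | true & r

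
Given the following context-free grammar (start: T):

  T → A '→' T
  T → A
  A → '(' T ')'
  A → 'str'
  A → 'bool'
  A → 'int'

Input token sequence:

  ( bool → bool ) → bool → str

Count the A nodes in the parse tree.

5

[T [A ( [T [A bool] → [T [A bool]]] )] → [T [A bool] → [T [A str]]]]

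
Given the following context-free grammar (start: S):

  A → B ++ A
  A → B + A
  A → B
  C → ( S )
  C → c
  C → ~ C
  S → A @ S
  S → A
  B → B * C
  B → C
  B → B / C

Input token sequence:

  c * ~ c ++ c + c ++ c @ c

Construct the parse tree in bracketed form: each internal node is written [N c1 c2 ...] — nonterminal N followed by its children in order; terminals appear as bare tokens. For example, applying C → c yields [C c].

[S [A [B [B [C c]] * [C ~ [C c]]] ++ [A [B [C c]] + [A [B [C c]] ++ [A [B [C c]]]]]] @ [S [A [B [C c]]]]]

S
A @ S
B ++ A @ S
B * C ++ A @ S
C * C ++ A @ S
c * C ++ A @ S
c * ~ C ++ A @ S
c * ~ c ++ A @ S
c * ~ c ++ B + A @ S
c * ~ c ++ C + A @ S
c * ~ c ++ c + A @ S
c * ~ c ++ c + B ++ A @ S
c * ~ c ++ c + C ++ A @ S
c * ~ c ++ c + c ++ A @ S
c * ~ c ++ c + c ++ B @ S
c * ~ c ++ c + c ++ C @ S
c * ~ c ++ c + c ++ c @ S
c * ~ c ++ c + c ++ c @ A
c * ~ c ++ c + c ++ c @ B
c * ~ c ++ c + c ++ c @ C
c * ~ c ++ c + c ++ c @ c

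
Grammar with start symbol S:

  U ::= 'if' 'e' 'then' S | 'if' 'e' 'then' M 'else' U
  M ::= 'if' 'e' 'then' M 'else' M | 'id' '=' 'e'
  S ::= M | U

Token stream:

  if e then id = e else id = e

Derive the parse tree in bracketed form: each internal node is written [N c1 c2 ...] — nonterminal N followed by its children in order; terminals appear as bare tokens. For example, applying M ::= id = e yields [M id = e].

[S [M if e then [M id = e] else [M id = e]]]

S
M
if e then M else M
if e then id = e else M
if e then id = e else id = e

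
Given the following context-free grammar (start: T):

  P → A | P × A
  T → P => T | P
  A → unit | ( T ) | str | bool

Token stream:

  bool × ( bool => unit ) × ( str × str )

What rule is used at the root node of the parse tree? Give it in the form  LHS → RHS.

[T [P [P [P [A bool]] × [A ( [T [P [A bool]] => [T [P [A unit]]]] )]] × [A ( [T [P [P [A str]] × [A str]]] )]]]

T → P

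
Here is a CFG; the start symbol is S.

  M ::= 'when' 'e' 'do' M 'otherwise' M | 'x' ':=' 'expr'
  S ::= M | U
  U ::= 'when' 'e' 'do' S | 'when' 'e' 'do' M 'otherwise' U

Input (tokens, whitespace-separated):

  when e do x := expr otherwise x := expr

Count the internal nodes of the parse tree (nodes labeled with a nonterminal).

4

[S [M when e do [M x := expr] otherwise [M x := expr]]]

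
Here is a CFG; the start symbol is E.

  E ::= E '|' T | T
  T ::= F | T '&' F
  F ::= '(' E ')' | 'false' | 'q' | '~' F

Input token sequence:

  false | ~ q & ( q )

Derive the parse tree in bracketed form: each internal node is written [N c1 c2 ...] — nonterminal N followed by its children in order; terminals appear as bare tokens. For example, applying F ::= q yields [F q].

E
E | T
T | T
F | T
false | T
false | T & F
false | F & F
false | ~ F & F
false | ~ q & F
false | ~ q & ( E )
false | ~ q & ( T )
false | ~ q & ( F )
false | ~ q & ( q )

[E [E [T [F false]]] | [T [T [F ~ [F q]]] & [F ( [E [T [F q]]] )]]]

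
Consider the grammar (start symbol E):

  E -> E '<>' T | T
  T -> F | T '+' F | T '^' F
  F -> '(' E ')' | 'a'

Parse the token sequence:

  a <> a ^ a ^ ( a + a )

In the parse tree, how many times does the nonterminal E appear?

3

[E [E [T [F a]]] <> [T [T [T [F a]] ^ [F a]] ^ [F ( [E [T [T [F a]] + [F a]]] )]]]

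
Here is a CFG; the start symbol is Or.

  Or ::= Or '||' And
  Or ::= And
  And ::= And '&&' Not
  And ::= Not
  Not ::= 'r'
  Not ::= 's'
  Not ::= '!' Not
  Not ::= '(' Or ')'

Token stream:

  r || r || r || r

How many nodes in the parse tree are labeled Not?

4

[Or [Or [Or [Or [And [Not r]]] || [And [Not r]]] || [And [Not r]]] || [And [Not r]]]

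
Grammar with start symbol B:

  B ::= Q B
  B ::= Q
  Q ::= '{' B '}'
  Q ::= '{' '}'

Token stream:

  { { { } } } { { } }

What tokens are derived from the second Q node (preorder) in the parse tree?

[B [Q { [B [Q { [B [Q { }]] }]] }] [B [Q { [B [Q { }]] }]]]

{ { } }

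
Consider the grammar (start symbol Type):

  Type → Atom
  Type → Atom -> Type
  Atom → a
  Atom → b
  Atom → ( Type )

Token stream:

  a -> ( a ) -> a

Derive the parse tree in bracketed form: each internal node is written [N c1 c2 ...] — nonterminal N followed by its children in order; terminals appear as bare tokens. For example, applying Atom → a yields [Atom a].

[Type [Atom a] -> [Type [Atom ( [Type [Atom a]] )] -> [Type [Atom a]]]]

Type
Atom -> Type
a -> Type
a -> Atom -> Type
a -> ( Type ) -> Type
a -> ( Atom ) -> Type
a -> ( a ) -> Type
a -> ( a ) -> Atom
a -> ( a ) -> a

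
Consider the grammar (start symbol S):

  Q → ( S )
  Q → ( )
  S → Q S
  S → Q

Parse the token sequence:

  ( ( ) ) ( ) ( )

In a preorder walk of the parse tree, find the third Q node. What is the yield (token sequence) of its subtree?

( )

[S [Q ( [S [Q ( )]] )] [S [Q ( )] [S [Q ( )]]]]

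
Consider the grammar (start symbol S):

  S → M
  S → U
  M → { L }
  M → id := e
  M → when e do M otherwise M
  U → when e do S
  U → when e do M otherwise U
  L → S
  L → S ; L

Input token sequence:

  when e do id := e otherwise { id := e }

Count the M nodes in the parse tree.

4

[S [M when e do [M id := e] otherwise [M { [L [S [M id := e]]] }]]]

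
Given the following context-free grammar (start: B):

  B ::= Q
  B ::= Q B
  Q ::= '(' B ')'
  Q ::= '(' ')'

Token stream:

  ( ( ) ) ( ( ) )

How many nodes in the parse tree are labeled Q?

4

[B [Q ( [B [Q ( )]] )] [B [Q ( [B [Q ( )]] )]]]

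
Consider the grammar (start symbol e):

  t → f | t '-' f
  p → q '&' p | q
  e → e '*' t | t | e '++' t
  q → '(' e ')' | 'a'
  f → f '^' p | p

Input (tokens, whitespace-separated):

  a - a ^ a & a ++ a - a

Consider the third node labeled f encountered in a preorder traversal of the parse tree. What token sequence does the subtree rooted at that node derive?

[e [e [t [t [f [p [q a]]]] - [f [f [p [q a]]] ^ [p [q a] & [p [q a]]]]]] ++ [t [t [f [p [q a]]]] - [f [p [q a]]]]]

a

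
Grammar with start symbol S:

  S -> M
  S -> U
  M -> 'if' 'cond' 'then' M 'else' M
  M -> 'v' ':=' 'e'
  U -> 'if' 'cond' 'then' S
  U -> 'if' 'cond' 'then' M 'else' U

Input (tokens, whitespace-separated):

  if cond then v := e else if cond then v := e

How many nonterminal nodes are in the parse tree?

6

[S [U if cond then [M v := e] else [U if cond then [S [M v := e]]]]]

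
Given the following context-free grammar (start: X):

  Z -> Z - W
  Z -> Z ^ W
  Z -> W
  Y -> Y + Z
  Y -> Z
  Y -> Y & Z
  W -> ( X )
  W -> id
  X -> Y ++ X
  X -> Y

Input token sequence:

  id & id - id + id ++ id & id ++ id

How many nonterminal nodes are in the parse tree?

23

[X [Y [Y [Y [Z [W id]]] & [Z [Z [W id]] - [W id]]] + [Z [W id]]] ++ [X [Y [Y [Z [W id]]] & [Z [W id]]] ++ [X [Y [Z [W id]]]]]]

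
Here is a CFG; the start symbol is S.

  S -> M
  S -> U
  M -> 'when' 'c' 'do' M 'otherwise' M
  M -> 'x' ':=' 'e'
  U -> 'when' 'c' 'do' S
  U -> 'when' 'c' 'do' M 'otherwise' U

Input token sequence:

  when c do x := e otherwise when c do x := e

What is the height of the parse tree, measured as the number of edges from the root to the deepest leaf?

5

[S [U when c do [M x := e] otherwise [U when c do [S [M x := e]]]]]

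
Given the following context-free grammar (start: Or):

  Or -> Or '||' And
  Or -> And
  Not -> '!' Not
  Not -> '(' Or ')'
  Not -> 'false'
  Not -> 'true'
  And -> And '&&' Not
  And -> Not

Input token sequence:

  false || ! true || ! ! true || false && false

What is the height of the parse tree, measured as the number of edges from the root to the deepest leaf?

6

[Or [Or [Or [Or [And [Not false]]] || [And [Not ! [Not true]]]] || [And [Not ! [Not ! [Not true]]]]] || [And [And [Not false]] && [Not false]]]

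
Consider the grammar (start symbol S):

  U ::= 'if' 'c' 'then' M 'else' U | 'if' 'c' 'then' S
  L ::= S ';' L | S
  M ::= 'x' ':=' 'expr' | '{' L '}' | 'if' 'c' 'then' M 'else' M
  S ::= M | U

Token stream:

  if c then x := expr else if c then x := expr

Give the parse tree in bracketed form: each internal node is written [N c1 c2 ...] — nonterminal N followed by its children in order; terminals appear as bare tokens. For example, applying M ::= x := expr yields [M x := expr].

S
U
if c then M else U
if c then x := expr else U
if c then x := expr else if c then S
if c then x := expr else if c then M
if c then x := expr else if c then x := expr

[S [U if c then [M x := expr] else [U if c then [S [M x := expr]]]]]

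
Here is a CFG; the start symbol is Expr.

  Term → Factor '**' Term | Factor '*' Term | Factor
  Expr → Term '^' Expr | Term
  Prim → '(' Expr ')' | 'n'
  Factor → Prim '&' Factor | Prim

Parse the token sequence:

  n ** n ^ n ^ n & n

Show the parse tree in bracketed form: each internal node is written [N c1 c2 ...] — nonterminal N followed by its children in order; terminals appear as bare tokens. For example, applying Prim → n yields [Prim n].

Expr
Term ^ Expr
Factor ** Term ^ Expr
Prim ** Term ^ Expr
n ** Term ^ Expr
n ** Factor ^ Expr
n ** Prim ^ Expr
n ** n ^ Expr
n ** n ^ Term ^ Expr
n ** n ^ Factor ^ Expr
n ** n ^ Prim ^ Expr
n ** n ^ n ^ Expr
n ** n ^ n ^ Term
n ** n ^ n ^ Factor
n ** n ^ n ^ Prim & Factor
n ** n ^ n ^ n & Factor
n ** n ^ n ^ n & Prim
n ** n ^ n ^ n & n

[Expr [Term [Factor [Prim n]] ** [Term [Factor [Prim n]]]] ^ [Expr [Term [Factor [Prim n]]] ^ [Expr [Term [Factor [Prim n] & [Factor [Prim n]]]]]]]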